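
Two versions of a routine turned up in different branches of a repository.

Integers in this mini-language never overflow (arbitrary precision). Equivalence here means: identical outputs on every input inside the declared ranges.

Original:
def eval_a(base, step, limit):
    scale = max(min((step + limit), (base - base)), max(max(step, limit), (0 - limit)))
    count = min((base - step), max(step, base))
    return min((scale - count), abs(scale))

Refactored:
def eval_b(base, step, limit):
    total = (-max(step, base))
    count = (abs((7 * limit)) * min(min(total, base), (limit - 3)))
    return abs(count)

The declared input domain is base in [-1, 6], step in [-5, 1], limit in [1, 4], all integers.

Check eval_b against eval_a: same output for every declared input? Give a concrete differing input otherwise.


The rewrite breaks on base=-1, step=-5, limit=1, where the results are 1 and 14.
eval_a: scale=1, then count=-1, then returns 1
eval_b: total=1, then count=-14, then returns 14
verdict: not equivalent; witness: base=-1, step=-5, limit=1


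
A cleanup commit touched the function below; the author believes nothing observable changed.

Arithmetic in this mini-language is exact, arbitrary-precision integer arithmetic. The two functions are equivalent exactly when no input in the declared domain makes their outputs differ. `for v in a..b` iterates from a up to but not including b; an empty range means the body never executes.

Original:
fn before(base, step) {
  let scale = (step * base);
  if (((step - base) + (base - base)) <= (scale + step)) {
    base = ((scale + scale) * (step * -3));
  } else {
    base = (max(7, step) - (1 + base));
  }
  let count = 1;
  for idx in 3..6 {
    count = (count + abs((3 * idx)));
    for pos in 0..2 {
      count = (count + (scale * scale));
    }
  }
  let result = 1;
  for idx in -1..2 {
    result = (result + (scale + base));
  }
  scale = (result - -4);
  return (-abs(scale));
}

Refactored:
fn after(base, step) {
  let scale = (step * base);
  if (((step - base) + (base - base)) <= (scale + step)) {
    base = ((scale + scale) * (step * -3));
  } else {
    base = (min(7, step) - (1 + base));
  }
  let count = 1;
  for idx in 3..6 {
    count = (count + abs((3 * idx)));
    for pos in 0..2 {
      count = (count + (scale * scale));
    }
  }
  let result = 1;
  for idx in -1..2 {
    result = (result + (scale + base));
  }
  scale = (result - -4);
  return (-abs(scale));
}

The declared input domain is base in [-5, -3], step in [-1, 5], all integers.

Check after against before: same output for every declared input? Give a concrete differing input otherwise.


There is a counterexample at base=-5, step=0: -38 on one side, -17 on the other.
before: scale becomes 0; next (((step - base) + (base - base)) <= (scale + step)) evaluates to false; next base becomes 11; next count becomes 1; next at idx=3:; next count becomes 10; next at pos=0:; next count becomes 10; next at pos=1:; next count becomes 10; next at idx=4:; next count becomes 22; next at pos=0:; next count becomes 22; next at pos=1:; next count becomes 22; next at idx=5:; next count becomes 37; next at pos=0:; next count becomes 37; next at pos=1:; next count becomes 37; next result becomes 1; next at idx=-1:; next result becomes 12; next at idx=0:; next result becomes 23; next at idx=1:; next result becomes 34; next scale becomes 38; next final value -38
after: scale becomes 0; next (((step - base) + (base - base)) <= (scale + step)) evaluates to false; next base becomes 4; next count becomes 1; next at idx=3:; next count becomes 10; next at pos=0:; next count becomes 10; next at pos=1:; next count becomes 10; next at idx=4:; next count becomes 22; next at pos=0:; next count becomes 22; next at pos=1:; next count becomes 22; next at idx=5:; next count becomes 37; next at pos=0:; next count becomes 37; next at pos=1:; next count becomes 37; next result becomes 1; next at idx=-1:; next result becomes 5; next at idx=0:; next result becomes 9; next at idx=1:; next result becomes 13; next scale becomes 17; next final value -17
verdict: not equivalent; witness: base=-5, step=0


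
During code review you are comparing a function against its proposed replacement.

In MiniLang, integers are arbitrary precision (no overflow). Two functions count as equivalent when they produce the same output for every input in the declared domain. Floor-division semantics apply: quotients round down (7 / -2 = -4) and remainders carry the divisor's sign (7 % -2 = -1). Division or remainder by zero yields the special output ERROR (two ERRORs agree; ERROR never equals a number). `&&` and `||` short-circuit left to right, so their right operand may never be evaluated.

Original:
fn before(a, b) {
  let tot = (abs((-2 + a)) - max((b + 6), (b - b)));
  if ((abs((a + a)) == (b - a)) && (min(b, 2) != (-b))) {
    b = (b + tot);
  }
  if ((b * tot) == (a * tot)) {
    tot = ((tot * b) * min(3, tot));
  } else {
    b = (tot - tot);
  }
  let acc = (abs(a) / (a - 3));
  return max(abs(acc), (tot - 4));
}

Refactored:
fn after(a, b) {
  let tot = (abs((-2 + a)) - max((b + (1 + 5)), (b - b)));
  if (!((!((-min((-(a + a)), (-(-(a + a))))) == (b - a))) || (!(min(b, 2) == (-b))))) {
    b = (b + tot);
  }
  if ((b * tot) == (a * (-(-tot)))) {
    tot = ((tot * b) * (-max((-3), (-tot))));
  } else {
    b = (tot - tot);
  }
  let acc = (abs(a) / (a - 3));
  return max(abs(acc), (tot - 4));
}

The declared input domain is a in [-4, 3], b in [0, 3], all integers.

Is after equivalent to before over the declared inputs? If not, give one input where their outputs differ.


The edit looks behavioral (`(min(b, 2) != (-b))` became `(min(b, 2) == (-b))`), but over these ranges it never changes the outcome; all 32 inputs agree.
verdict: equivalent


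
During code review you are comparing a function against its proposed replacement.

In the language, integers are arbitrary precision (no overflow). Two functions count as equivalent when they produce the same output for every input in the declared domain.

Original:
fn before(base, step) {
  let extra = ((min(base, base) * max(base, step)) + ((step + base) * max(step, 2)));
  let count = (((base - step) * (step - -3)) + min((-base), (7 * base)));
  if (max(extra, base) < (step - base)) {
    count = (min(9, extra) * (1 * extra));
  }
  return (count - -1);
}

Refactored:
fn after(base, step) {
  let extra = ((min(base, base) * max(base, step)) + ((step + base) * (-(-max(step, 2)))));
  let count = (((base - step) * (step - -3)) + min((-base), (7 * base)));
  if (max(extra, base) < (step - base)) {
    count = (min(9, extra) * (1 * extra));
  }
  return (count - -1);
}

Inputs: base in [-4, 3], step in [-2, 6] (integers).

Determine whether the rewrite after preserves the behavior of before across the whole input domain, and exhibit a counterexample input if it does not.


The two are interchangeable: same computation, different form, and every declared input agrees.
Spot check at base=3, step=3 — before: extra = 27; count = -3; (max(extra, base) < (step - base)) -> false; return -2. after: extra = 27; count = -3; (max(extra, base) < (step - base)) -> false; return -2. Both give -2.
Sweeping the whole domain (72 inputs) finds no disagreement.
verdict: equivalent


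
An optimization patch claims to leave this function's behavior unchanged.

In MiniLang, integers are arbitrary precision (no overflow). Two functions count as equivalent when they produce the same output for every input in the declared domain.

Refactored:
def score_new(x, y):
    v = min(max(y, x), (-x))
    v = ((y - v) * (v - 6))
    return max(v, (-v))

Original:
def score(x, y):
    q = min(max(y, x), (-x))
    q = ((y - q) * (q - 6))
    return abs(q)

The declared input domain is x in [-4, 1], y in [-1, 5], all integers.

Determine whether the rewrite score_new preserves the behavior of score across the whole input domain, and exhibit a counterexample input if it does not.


Side by side, the visible changes include: min/max/abs usage differs; also local variable names differ.
Spot check at x=-4, y=-1 — score: q becomes -1; next q becomes 0; next final value 0. score_new: v becomes -1; next v becomes 0; next final value 0. Both give 0.
Across all 42 domain points the two functions coincide.
verdict: equivalent


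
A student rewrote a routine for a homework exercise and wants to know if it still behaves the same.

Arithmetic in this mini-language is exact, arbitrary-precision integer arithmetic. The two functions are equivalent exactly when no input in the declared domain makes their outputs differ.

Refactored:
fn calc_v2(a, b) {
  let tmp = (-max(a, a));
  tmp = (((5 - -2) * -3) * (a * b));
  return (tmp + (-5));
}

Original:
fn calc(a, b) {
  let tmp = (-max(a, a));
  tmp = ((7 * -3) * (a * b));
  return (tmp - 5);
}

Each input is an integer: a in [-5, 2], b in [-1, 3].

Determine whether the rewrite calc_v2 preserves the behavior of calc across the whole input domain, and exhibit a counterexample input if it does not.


Equivalent — the differences include arithmetic usage differs, and constant usage differs, yet no declared input distinguishes the two.
Tracing a=0, b=2: calc: tmp := 0 | tmp := 0 | result -5 | calc_v2: tmp := 0 | tmp := 0 | result -5 — matching result -5.
Checked all 40 inputs in the declared domain: the outputs agree on every one.
verdict: equivalent


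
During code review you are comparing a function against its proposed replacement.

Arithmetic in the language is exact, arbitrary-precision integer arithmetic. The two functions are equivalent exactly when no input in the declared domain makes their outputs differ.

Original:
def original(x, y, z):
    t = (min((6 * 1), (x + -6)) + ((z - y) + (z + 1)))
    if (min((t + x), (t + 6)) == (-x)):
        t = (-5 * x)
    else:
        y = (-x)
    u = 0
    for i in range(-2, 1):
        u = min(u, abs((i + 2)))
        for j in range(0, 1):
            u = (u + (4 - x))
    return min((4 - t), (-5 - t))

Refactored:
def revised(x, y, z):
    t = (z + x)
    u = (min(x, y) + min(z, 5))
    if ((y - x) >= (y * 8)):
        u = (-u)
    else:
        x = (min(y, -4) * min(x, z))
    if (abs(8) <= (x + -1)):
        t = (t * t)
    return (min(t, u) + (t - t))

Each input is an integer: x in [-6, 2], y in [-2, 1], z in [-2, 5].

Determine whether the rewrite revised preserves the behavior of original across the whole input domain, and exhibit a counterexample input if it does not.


There is a counterexample at x=-6, y=-2, z=-2: 8 on one side, -8 on the other.
original: t := -13 | (min((t + x), (t + 6)) == (-x)): false | y := 6 | u := 0 | iter i=-2: | u := 0 | iter j=0: | u := 10 | iter i=-1: | u := 1 | iter j=0: | u := 11 | iter i=0: | u := 2 | iter j=0: | u := 12 | result 8
revised: t := -8 | u := -8 | ((y - x) >= (y * 8)): true | u := 8 | (abs(8) <= (x + -1)): false | result -8
verdict: not equivalent; witness: x=-6, y=-2, z=-2


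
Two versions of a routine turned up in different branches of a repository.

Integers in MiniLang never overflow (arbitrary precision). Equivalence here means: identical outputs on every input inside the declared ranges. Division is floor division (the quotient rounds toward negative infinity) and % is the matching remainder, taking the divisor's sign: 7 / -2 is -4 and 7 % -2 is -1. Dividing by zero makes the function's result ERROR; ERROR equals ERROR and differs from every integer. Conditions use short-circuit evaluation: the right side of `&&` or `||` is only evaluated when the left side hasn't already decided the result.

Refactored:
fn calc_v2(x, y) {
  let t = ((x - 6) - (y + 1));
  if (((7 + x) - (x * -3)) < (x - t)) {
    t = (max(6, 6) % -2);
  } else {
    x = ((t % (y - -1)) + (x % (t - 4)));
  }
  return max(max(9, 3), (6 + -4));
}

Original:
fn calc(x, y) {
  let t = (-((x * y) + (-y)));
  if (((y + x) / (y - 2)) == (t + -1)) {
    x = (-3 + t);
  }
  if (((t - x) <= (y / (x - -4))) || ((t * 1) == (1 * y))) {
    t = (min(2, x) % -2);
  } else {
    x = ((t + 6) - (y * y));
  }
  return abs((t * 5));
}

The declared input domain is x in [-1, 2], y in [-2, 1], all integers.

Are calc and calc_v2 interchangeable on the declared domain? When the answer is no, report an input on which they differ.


Evaluate both at x=-1, y=-2.
calc: t := -4 | (((y + x) / (y - 2)) == (t + -1)): false | (((t - x) <= (y / (x - -4))) || ((t * 1) == (1 * y))): true | t := -1 | result 5
calc_v2: t := -6 | (((7 + x) - (x * -3)) < (x - t)): true | t := 0 | result 9
5 against 9: the behavior changed.
verdict: not equivalent; witness: x=-1, y=-2


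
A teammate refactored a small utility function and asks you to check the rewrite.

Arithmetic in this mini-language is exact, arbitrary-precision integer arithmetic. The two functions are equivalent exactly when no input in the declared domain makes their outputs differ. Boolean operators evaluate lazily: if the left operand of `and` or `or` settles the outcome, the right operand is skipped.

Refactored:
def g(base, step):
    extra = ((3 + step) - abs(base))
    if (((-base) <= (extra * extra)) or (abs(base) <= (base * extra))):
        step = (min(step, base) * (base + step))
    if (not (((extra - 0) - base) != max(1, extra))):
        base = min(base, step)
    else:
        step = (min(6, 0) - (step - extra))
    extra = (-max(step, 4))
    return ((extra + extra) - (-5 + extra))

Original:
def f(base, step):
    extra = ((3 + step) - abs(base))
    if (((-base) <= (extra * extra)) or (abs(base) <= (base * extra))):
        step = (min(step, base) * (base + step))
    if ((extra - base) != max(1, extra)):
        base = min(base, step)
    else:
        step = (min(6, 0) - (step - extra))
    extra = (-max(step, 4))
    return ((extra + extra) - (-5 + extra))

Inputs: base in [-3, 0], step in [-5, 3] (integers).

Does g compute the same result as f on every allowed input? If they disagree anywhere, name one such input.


Not equivalent: base=-3, step=-5 separates them (-35 vs 1).
f: extra := -5 | (((-base) <= (extra * extra)) or (abs(base) <= (base * extra))): true | step := 40 | ((extra - base) != max(1, extra)): true | base := -3 | extra := -40 | result -35
g: extra := -5 | (((-base) <= (extra * extra)) or (abs(base) <= (base * extra))): true | step := 40 | (not (((extra - 0) - base) != max(1, extra))): false | step := -45 | extra := -4 | result 1
verdict: not equivalent; witness: base=-3, step=-5


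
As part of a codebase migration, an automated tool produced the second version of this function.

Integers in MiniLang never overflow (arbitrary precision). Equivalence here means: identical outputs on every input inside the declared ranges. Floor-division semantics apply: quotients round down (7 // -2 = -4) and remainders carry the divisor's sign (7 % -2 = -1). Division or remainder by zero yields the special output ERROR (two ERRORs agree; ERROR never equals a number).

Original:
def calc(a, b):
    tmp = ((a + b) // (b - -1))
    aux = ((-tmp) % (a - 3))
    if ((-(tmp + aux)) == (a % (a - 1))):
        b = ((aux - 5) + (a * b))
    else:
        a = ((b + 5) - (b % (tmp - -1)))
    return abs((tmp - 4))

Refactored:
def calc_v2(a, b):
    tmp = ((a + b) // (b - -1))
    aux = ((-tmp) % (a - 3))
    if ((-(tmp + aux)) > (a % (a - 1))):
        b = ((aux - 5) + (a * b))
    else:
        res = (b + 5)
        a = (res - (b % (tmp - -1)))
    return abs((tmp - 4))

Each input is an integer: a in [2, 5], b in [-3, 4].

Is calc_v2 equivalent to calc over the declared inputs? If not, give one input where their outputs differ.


Not equivalent: a=4, b=-3 separates them (5 vs ERROR).
calc: tmp=-1, then aux=0, then ((-(tmp + aux)) == (a % (a - 1))) is true, then b=-17, then returns 5
calc_v2: tmp=-1, then aux=0, then ((-(tmp + aux)) > (a % (a - 1))) is false, then res=2, then a zero divisor aborts: ERROR
verdict: not equivalent; witness: a=4, b=-3


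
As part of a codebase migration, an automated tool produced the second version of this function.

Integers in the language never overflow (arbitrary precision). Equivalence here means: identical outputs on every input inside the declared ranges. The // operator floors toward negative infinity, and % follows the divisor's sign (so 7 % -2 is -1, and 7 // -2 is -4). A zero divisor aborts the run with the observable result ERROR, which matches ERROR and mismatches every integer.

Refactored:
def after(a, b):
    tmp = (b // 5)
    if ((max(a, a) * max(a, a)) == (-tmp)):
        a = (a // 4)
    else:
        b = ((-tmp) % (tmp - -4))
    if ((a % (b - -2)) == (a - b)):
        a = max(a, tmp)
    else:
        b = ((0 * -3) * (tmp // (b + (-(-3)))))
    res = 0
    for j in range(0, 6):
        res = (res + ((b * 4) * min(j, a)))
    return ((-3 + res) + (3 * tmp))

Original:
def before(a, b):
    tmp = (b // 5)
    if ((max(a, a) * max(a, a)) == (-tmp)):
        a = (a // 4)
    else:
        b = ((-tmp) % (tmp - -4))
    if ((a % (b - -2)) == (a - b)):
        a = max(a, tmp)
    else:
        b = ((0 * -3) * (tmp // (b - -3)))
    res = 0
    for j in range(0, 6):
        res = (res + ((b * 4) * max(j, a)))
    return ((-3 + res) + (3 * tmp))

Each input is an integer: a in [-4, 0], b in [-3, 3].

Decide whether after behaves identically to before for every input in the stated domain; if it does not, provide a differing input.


Try a=-1, b=-1.
before: tmp := -1 | ((max(a, a) * max(a, a)) == (-tmp)): true | a := -1 | ((a % (b - -2)) == (a - b)): true | a := -1 | res := 0 | iter j=0: | res := 0 | iter j=1: | res := -4 | iter j=2: | res := -12 | iter j=3: | res := -24 | iter j=4: | res := -40 | iter j=5: | res := -60 | result -66
after: tmp := -1 | ((max(a, a) * max(a, a)) == (-tmp)): true | a := -1 | ((a % (b - -2)) == (a - b)): true | a := -1 | res := 0 | iter j=0: | res := 4 | iter j=1: | res := 8 | iter j=2: | res := 12 | iter j=3: | res := 16 | iter j=4: | res := 20 | iter j=5: | res := 24 | result 18
-66 and 18 differ, so these are not the same function on this domain.
verdict: not equivalent; witness: a=-1, b=-1


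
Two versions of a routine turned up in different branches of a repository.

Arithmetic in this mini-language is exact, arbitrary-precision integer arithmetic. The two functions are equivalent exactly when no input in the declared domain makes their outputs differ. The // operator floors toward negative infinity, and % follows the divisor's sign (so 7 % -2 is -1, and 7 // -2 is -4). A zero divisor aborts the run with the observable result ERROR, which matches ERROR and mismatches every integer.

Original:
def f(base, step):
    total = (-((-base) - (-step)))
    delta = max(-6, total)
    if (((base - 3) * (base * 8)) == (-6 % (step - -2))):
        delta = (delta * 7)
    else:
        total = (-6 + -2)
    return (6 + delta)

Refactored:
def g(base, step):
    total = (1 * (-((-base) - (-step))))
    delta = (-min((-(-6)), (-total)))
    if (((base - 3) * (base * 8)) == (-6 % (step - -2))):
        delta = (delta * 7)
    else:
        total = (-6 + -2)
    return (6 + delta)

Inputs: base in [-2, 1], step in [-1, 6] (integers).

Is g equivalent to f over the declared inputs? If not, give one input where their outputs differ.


This is a faithful refactor — arithmetic usage differs; constant usage differs; min/max/abs usage differs, but the computed results match everywhere.
As a probe, take base=0, step=1: f runs total := -1 | delta := -1 | (((base - 3) * (base * 8)) == (-6 % (step - -2))): true | delta := -7 | result -1; g runs total := -1 | delta := -1 | (((base - 3) * (base * 8)) == (-6 % (step - -2))): true | delta := -7 | result -1; both end at -1.
Checked all 32 inputs in the declared domain: the outputs agree on every one.
verdict: equivalent


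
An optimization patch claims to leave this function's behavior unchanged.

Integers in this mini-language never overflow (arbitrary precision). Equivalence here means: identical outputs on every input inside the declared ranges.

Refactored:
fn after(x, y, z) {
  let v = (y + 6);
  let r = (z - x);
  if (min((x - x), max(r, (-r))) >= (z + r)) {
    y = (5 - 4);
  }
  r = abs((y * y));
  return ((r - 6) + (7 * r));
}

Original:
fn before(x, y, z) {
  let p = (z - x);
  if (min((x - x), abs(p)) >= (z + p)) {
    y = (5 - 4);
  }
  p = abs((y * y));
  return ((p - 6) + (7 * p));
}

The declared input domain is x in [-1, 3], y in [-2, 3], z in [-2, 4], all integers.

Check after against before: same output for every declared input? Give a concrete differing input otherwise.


Changes here: min/max/abs usage differs; and local variable names differ; and arithmetic usage differs; and constant usage differs; and statement counts differ; the full 210-point sweep finds no disagreement.
verdict: equivalent


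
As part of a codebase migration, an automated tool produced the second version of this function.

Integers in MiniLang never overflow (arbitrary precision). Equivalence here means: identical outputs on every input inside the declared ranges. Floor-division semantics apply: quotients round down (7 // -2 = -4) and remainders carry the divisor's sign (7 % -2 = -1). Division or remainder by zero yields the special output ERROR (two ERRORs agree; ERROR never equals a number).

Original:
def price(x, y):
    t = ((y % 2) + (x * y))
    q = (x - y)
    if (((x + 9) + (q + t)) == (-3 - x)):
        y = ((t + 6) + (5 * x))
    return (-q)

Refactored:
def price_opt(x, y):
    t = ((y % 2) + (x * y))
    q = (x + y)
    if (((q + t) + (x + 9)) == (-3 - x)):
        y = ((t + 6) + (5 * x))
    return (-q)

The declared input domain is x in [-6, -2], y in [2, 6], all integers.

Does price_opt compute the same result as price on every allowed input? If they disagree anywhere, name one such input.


Not equivalent: x=-6, y=2 separates them (8 vs 4).
price: t = -12; q = -8; (((x + 9) + (q + t)) == (-3 - x)) -> false; return 8
price_opt: t = -12; q = -4; (((q + t) + (x + 9)) == (-3 - x)) -> false; return 4
verdict: not equivalent; witness: x=-6, y=2


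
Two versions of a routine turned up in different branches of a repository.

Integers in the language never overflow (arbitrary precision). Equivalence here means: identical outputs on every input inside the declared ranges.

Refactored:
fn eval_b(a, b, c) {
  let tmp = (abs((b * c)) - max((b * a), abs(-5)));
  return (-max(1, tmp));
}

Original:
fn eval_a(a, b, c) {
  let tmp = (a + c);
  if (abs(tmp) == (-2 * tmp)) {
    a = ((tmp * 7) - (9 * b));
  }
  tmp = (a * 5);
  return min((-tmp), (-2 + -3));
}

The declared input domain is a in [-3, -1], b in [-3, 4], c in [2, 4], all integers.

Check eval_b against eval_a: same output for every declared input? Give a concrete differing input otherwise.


Try a=-3, b=-3, c=2.
eval_a: tmp becomes -1; next (abs(tmp) == (-2 * tmp)) evaluates to false; next tmp becomes -15; next final value -5
eval_b: tmp becomes -3; next final value -1
-5 != -1, so the rewrite changes behavior.
verdict: not equivalent; witness: a=-3, b=-3, c=2


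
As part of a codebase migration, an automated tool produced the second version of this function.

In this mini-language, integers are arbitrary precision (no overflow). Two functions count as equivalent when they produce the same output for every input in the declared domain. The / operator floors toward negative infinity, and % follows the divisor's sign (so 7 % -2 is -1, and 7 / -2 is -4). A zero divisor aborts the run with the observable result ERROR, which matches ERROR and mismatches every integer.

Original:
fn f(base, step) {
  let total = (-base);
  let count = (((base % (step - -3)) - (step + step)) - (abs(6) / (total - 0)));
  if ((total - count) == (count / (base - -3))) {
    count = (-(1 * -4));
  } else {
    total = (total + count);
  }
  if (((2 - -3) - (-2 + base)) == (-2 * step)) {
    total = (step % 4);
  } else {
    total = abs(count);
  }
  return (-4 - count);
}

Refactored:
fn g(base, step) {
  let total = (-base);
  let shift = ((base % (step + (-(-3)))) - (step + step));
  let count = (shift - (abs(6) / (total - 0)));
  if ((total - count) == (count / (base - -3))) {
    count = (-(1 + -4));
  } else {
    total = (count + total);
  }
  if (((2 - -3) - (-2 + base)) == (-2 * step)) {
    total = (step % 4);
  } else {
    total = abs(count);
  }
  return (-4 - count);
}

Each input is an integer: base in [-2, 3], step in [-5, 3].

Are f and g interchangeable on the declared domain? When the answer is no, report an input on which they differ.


There is a counterexample at base=-2, step=-2: -8 on one side, -7 on the other.
f: total=2, then count=1, then ((total - count) == (count / (base - -3))) is true, then count=4, then (((2 - -3) - (-2 + base)) == (-2 * step)) is false, then total=4, then returns -8
g: total=2, then shift=4, then count=1, then ((total - count) == (count / (base - -3))) is true, then count=3, then (((2 - -3) - (-2 + base)) == (-2 * step)) is false, then total=3, then returns -7
verdict: not equivalent; witness: base=-2, step=-2


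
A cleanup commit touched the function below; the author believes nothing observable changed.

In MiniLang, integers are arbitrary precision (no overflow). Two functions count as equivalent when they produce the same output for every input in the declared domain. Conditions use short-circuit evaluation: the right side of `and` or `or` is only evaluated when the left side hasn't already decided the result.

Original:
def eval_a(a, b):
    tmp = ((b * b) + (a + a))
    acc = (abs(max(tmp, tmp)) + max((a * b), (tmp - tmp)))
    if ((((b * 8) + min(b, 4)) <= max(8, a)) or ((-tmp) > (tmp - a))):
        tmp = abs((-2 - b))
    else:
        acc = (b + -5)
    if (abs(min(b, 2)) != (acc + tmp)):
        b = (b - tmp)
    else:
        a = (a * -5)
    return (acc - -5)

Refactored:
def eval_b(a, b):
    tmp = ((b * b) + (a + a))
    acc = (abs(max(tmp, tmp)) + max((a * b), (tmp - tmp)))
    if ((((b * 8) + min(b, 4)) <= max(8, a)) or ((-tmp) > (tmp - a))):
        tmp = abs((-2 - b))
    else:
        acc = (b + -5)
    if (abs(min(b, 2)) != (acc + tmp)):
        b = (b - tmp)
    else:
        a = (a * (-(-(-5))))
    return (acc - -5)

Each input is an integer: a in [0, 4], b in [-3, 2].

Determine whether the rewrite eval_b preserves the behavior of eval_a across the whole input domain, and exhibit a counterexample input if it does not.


Behavior is preserved: although same computation, different form, the outputs never diverge.
One worked example (a=3, b=-2) — eval_a: tmp = 10; acc = 10; ((((b * 8) + min(b, 4)) <= max(8, a)) or ((-tmp) > (tmp - a))) -> true; tmp = 0; (abs(min(b, 2)) != (acc + tmp)) -> true; b = -2; return 15; eval_b: tmp = 10; acc = 10; ((((b * 8) + min(b, 4)) <= max(8, a)) or ((-tmp) > (tmp - a))) -> true; tmp = 0; (abs(min(b, 2)) != (acc + tmp)) -> true; b = -2; return 15; agreement on 15.
Checked all 30 inputs in the declared domain: the outputs agree on every one.
verdict: equivalent


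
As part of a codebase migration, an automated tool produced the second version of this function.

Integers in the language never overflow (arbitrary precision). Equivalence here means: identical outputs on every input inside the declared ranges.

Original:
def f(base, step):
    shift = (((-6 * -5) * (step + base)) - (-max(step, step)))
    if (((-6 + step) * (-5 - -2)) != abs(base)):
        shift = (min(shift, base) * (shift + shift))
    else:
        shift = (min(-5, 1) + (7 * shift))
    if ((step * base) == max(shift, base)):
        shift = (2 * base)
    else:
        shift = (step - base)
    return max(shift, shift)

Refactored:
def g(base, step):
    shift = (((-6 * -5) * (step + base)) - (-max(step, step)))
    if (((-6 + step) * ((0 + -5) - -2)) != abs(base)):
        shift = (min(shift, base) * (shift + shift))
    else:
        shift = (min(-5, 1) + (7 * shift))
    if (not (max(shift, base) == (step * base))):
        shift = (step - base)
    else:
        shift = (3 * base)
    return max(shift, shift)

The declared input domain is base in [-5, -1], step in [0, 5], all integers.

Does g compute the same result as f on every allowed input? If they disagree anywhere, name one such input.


Take base=-1, step=1.
f: shift=1, then (((-6 + step) * (-5 - -2)) != abs(base)) is true, then shift=-2, then ((step * base) == max(shift, base)) is true, then shift=-2, then returns -2
g: shift=1, then (((-6 + step) * ((0 + -5) - -2)) != abs(base)) is true, then shift=-2, then (not (max(shift, base) == (step * base))) is false, then shift=-3, then returns -3
-2 and -3 differ, so these are not the same function on this domain.
verdict: not equivalent; witness: base=-1, step=1


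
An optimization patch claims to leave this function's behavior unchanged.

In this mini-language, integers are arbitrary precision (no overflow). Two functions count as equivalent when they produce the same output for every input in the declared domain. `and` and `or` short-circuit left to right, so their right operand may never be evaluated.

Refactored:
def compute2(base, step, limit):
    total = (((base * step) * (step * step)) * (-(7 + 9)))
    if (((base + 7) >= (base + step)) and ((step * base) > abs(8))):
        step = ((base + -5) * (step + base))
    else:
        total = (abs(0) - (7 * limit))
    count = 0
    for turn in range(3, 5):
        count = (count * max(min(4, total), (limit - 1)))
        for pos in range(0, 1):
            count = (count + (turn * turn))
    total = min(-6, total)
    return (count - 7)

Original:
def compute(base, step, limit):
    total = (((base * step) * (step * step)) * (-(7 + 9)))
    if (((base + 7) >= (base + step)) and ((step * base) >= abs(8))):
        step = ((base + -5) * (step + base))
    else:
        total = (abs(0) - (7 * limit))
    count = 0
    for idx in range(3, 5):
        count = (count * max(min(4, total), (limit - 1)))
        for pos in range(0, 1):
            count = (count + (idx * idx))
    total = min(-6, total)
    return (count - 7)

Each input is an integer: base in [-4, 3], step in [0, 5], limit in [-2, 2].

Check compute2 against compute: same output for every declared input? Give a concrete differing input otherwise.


Run the pair on base=2, step=4, limit=-2.
compute: total=-2048, then (((base + 7) >= (base + step)) and ((step * base) >= abs(8))) is true, then step=-18, then count=0, then (idx=3), then count=0, then (pos=0), then count=9, then (idx=4), then count=-27, then (pos=0), then count=-11, then total=-2048, then returns -18
compute2: total=-2048, then (((base + 7) >= (base + step)) and ((step * base) > abs(8))) is false, then total=14, then count=0, then (turn=3), then count=0, then (pos=0), then count=9, then (turn=4), then count=36, then (pos=0), then count=52, then total=-6, then returns 45
-18 != 45, so the rewrite changes behavior.
verdict: not equivalent; witness: base=2, step=4, limit=-2


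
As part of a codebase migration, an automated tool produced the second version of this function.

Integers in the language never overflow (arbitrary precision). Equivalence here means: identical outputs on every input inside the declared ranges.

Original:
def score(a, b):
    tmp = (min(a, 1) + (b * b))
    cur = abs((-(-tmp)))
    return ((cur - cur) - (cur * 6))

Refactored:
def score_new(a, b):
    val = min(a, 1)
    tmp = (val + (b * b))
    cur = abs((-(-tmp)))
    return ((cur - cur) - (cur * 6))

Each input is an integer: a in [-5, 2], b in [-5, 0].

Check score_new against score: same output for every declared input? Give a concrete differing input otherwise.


The two versions differ — the changes include statement counts differ; also local variable names differ.
Tracing a=-4, b=-4: score: tmp becomes 12; next cur becomes 12; next final value -72 | score_new: val becomes -4; next tmp becomes 12; next cur becomes 12; next final value -72 — matching result -72.
Checked all 48 inputs in the declared domain: the outputs agree on every one.
verdict: equivalent


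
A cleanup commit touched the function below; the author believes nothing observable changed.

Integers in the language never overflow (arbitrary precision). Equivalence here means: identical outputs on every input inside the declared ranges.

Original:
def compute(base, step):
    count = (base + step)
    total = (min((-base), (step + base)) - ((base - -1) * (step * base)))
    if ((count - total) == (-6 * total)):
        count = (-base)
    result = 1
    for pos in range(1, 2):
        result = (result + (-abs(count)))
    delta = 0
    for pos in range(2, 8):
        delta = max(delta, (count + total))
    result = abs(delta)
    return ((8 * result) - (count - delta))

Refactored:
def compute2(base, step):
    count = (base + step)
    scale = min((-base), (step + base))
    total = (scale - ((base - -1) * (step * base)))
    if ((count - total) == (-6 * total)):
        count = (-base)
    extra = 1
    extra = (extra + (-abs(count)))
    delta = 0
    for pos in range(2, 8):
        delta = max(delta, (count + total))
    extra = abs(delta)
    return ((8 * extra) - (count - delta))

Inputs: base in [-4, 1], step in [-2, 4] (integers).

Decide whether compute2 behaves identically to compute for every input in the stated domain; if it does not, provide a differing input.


This is a faithful refactor — loop structure differs; also local variable names differ, but the computed results match everywhere.
As a probe, take base=-1, step=-1: compute runs count = -2; total = -2; ((count - total) == (-6 * total)) -> false; result = 1; [pos=1]; result = -1; delta = 0; [pos=2]; delta = 0; [pos=3]; delta = 0; [pos=4]; delta = 0; [pos=5]; delta = 0; [pos=6]; delta = 0; [pos=7]; delta = 0; result = 0; return 2; compute2 runs count = -2; scale = -2; total = -2; ((count - total) == (-6 * total)) -> false; extra = 1; extra = -1; delta = 0; [pos=2]; delta = 0; [pos=3]; delta = 0; [pos=4]; delta = 0; [pos=5]; delta = 0; [pos=6]; delta = 0; [pos=7]; delta = 0; extra = 0; return 2; both end at 2.
Across all 42 domain points the two functions coincide.
verdict: equivalent


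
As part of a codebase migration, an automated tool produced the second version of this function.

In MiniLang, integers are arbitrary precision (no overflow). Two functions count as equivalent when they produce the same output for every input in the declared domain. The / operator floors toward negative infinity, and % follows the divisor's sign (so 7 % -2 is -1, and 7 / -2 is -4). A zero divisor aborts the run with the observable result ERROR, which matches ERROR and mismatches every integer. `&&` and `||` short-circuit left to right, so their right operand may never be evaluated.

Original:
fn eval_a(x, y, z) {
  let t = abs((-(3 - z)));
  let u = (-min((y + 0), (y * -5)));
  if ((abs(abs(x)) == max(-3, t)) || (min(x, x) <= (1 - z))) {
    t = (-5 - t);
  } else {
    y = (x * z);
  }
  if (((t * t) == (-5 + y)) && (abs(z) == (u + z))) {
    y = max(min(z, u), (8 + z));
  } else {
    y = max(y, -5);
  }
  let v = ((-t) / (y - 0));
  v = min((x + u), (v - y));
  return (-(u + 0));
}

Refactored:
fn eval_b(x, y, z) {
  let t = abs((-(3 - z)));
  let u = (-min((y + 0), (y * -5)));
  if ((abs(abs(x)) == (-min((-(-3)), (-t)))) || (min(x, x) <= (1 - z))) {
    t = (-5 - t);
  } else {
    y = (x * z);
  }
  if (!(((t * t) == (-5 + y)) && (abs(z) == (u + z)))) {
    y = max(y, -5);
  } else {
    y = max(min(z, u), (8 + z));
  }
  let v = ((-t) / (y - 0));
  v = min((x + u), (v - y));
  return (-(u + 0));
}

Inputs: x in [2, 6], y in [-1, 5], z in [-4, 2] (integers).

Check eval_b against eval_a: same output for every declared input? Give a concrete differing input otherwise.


The two versions differ — the changes include boolean connective usage differs, plus min/max/abs usage differs.
Tracing x=3, y=1, z=-1: eval_a: t := 4 | u := 5 | ((abs(abs(x)) == max(-3, t)) || (min(x, x) <= (1 - z))): false | y := -3 | (((t * t) == (-5 + y)) && (abs(z) == (u + z))): false | y := -3 | v := 1 | v := 4 | result -5 | eval_b: t := 4 | u := 5 | ((abs(abs(x)) == (-min((-(-3)), (-t)))) || (min(x, x) <= (1 - z))): false | y := -3 | (!(((t * t) == (-5 + y)) && (abs(z) == (u + z)))): true | y := -3 | v := 1 | v := 4 | result -5 — matching result -5.
Sweeping the whole domain (245 inputs) finds no disagreement.
verdict: equivalent


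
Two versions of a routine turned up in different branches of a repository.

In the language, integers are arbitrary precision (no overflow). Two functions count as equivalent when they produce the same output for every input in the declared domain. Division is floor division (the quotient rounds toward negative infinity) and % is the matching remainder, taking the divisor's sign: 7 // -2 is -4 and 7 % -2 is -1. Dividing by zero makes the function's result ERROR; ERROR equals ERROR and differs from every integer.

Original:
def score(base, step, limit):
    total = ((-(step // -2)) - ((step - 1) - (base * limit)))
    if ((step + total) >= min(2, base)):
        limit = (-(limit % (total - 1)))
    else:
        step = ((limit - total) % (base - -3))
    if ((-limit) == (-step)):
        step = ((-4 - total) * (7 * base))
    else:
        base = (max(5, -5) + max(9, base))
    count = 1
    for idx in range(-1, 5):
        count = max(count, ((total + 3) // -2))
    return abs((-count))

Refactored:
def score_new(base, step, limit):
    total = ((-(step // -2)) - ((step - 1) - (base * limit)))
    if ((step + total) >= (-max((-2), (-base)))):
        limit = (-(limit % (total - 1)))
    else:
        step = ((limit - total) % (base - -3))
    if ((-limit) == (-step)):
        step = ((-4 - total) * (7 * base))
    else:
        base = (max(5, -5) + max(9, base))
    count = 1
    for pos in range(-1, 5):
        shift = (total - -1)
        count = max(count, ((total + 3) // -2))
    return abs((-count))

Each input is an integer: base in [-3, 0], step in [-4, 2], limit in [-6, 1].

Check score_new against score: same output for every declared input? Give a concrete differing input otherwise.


Comparing the listings, the differences include: constant usage differs; arithmetic usage differs; statement counts differ; min/max/abs usage differs; local variable names differ.
Tracing base=-2, step=-3, limit=-6: score: total = 15; ((step + total) >= min(2, base)) -> true; limit = -8; ((-limit) == (-step)) -> false; base = 14; count = 1; [idx=-1]; count = 1; [idx=0]; count = 1; [idx=1]; count = 1; [idx=2]; count = 1; [idx=3]; count = 1; [idx=4]; count = 1; return 1 | score_new: total = 15; ((step + total) >= (-max((-2), (-base)))) -> true; limit = -8; ((-limit) == (-step)) -> false; base = 14; count = 1; [pos=-1]; shift = 16; count = 1; [pos=0]; shift = 16; count = 1; [pos=1]; shift = 16; count = 1; [pos=2]; shift = 16; count = 1; [pos=3]; shift = 16; count = 1; [pos=4]; shift = 16; count = 1; return 1 — matching result 1.
Across all 224 domain points the two functions coincide.
verdict: equivalent


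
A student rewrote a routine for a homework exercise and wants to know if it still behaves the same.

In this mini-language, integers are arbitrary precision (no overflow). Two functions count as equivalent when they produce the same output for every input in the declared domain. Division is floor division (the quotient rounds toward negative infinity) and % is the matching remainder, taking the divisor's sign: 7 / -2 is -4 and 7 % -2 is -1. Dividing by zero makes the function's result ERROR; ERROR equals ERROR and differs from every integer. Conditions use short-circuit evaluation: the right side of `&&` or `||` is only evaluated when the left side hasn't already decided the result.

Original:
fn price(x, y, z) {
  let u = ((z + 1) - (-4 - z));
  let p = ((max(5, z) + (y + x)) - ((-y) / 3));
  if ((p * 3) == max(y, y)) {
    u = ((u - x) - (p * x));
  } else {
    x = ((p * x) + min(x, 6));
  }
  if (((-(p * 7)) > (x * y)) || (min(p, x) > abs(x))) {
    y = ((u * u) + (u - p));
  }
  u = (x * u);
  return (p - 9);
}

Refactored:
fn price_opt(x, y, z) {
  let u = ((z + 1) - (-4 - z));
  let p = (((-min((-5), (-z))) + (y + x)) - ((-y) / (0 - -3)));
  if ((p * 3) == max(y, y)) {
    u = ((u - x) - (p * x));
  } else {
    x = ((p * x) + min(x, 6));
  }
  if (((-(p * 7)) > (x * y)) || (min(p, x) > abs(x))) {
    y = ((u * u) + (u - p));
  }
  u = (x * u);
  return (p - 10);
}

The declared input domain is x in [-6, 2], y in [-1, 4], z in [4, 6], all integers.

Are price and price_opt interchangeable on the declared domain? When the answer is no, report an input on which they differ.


Evaluate both at x=-6, y=-1, z=4.
price: u = 13; p = -2; ((p * 3) == max(y, y)) -> false; x = 6; (((-(p * 7)) > (x * y)) || (min(p, x) > abs(x))) -> true; y = 184; u = 78; return -11
price_opt: u = 13; p = -2; ((p * 3) == max(y, y)) -> false; x = 6; (((-(p * 7)) > (x * y)) || (min(p, x) > abs(x))) -> true; y = 184; u = 78; return -12
-11 vs -12 — the two versions disagree here.
verdict: not equivalent; witness: x=-6, y=-1, z=4
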